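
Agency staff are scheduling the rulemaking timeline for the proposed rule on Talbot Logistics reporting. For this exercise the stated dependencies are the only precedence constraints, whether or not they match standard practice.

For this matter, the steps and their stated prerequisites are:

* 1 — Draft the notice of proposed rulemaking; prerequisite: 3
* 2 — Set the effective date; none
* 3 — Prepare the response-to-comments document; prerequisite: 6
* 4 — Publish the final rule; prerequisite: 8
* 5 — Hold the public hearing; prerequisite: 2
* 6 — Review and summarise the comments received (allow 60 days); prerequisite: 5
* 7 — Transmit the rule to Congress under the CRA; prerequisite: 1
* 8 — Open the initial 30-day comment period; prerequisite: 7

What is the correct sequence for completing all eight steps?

2, 5, 6, 3, 1, 7, 8, 4

2 has no prerequisites → 2 first.
5 needed 2, now all done → 5.
6 needed 5, now all done → 6.
3 needed 6, now all done → 3.
1 needed 3, now all done → 1.
Next only 7 has its prerequisites met → 7.
8 needed 7, now all done → 8.
Next only 4 has its prerequisites met → 4.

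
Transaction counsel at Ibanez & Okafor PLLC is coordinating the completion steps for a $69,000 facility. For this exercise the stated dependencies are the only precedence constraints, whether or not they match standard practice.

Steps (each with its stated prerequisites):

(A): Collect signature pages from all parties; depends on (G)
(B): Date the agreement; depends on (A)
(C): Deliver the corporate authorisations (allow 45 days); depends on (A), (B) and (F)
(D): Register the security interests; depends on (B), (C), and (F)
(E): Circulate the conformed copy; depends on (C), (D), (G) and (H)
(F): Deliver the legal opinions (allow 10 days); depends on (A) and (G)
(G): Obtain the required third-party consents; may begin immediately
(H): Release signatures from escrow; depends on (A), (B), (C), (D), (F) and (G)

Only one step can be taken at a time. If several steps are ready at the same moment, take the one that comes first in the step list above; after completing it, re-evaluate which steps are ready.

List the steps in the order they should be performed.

(G) → (A) → (B) → (F) → (C) → (D) → (H) → (E)

(G) has no prerequisites → (G) first.
(A) needed (G), now all done → (A).
Ready: (B) and (F). (B) is listed earlier → (B).
That leaves (F) as the only ready step → (F).
(C) needed (A), (B) and (F), now all done → (C).
Next only (D) has its prerequisites met → (D).
(H) needed (A), (B), (C), (D), (F) and (G), now all done → (H).
That leaves (E) as the only ready step → (E).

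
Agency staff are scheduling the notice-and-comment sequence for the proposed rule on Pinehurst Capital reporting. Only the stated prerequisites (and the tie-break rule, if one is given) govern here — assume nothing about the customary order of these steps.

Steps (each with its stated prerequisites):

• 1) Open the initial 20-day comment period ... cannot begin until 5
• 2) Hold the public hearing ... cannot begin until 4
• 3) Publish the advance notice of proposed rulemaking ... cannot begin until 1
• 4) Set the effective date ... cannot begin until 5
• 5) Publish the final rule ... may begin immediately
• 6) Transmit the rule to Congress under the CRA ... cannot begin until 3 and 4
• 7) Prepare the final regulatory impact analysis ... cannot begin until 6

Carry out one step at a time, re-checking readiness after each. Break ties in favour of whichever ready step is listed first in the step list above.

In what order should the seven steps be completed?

5, 1, 3, 4, 2, 6, 7

5 has no prerequisites → 5 first.
1 and 4 are both available; 1 is listed earlier → 1.
3 and 4 are both available; 3 is listed earlier → 3.
4 needed 5, now all done → 4.
Now 2 and 6 have their prerequisites met. 2 is listed earlier, so 2 next.
6 is the only step now ready → 6.
7 needed 6, now all done → 7.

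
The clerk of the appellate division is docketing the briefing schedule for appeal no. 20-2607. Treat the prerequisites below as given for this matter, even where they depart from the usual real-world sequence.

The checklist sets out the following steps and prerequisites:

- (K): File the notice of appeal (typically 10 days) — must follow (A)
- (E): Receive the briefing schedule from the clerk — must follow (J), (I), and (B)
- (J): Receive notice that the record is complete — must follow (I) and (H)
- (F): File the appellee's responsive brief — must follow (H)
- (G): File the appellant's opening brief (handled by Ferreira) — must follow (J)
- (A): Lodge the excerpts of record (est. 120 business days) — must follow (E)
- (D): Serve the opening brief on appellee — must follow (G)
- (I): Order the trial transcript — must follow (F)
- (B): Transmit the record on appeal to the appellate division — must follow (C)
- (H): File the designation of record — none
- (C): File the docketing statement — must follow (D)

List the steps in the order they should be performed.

(H) has no prerequisites → (H) first.
Next only (F) has its prerequisites met → (F).
(I) needed (F), now all done → (I).
(J) is the only step now ready → (J).
(G) needed (J), now all done → (G).
(D) needed (G), now all done → (D).
(C) is the only step now ready → (C).
(B) needed (C), now all done → (B).
(E) needed (J), (I) and (B), now all done → (E).
Next only (A) has its prerequisites met → (A).
(K) is the only step now ready → (K).

(H) → (F) → (I) → (J) → (G) → (D) → (C) → (B) → (E) → (A) → (K)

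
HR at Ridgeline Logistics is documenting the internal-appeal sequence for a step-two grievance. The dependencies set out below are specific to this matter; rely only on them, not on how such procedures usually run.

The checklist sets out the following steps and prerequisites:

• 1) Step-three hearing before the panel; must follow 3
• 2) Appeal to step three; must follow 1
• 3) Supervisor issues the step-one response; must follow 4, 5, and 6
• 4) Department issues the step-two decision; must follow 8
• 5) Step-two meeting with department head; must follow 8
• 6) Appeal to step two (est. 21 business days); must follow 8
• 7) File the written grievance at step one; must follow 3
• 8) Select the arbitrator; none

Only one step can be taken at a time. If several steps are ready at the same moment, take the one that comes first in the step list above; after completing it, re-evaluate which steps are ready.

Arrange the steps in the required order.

8, 4, 5, 6, 3, 1, 2, 7

8 has no prerequisites → 8 first.
Now 4, 5 and 6 have their prerequisites met. 4 is listed earlier, so 4 next.
Now 5 and 6 have their prerequisites met. 5 is listed earlier, so 5 next.
Next only 6 has its prerequisites met → 6.
That leaves 3 as the only ready step → 3.
1 and 7 are both available; 1 is listed earlier → 1.
Now 2 and 7 have their prerequisites met. 2 is listed earlier, so 2 next.
7 needed 3, now all done → 7.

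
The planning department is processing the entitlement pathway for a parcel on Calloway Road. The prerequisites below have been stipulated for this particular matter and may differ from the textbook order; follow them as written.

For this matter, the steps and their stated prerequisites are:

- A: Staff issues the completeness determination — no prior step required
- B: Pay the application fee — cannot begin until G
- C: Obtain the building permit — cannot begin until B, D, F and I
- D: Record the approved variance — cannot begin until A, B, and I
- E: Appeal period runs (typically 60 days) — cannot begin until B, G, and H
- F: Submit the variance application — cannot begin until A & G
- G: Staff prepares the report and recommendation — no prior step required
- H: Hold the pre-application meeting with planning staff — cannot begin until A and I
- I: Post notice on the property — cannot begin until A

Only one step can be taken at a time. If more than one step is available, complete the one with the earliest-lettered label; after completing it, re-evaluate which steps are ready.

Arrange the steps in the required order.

A and G have no prerequisites; A has the earlier label, so A is first.
Ready: G and I. G has the earlier label → G.
Now B, F and I have their prerequisites met. B has the earlier label, so B next.
Ready: F and I. F has the earlier label → F.
Next only I has its prerequisites met → I.
Now D and H have their prerequisites met. D has the earlier label, so D next.
Now C and H have their prerequisites met. C has the earlier label, so C next.
H is the only step now ready → H.
E is the only step now ready → E.

A G B F I D C H E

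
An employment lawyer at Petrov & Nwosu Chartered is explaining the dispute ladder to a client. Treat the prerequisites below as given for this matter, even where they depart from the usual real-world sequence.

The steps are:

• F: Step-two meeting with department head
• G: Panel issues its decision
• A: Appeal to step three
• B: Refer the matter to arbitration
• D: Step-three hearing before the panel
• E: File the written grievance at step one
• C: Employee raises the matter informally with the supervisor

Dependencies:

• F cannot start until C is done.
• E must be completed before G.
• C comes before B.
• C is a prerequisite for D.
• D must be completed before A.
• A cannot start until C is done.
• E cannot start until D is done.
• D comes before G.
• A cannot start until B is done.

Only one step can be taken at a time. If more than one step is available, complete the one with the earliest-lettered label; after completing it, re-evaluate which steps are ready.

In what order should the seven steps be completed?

C → B → D → A → E → F → G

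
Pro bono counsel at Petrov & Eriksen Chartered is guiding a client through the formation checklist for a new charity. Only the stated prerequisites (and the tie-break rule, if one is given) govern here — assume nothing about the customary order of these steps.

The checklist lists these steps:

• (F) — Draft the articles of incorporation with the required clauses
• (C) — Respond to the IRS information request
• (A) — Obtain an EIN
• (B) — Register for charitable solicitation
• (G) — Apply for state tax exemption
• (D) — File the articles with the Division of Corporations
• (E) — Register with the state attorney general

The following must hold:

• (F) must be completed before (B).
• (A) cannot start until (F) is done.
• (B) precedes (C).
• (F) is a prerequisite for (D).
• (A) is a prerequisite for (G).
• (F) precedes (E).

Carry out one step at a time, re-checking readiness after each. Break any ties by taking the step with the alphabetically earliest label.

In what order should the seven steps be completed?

(F) → (A) → (B) → (C) → (D) → (E) → (G)

(F) is the only step with nothing outstanding, so it goes first.
(A), (B), (D) and (E) are all available; (A) has the earlier label → (A).
Ready: (B), (D), (E) and (G). (B) has the earlier label → (B).
(C) now also ready, so the ready set is {(C), (D), (E), (G)}; (C) has the earlier label → (C).
Now (D), (E) and (G) have their prerequisites met. (D) has the earlier label, so (D) next.
Now (E) and (G) have their prerequisites met. (E) has the earlier label, so (E) next.
(G) is the only step now ready → (G).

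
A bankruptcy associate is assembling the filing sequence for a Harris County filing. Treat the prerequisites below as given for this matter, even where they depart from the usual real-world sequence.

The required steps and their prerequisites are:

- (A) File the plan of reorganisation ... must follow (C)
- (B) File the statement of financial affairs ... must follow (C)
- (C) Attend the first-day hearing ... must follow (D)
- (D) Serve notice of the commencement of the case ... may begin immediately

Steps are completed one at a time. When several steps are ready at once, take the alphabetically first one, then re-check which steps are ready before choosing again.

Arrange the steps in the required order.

(D) is the only step with nothing outstanding, so it goes first.
Next only (C) has its prerequisites met → (C).
Ready: (A) and (B). (A) has the earlier label → (A).
(B) needed (C), now all done → (B).

(D), (C), (A), (B)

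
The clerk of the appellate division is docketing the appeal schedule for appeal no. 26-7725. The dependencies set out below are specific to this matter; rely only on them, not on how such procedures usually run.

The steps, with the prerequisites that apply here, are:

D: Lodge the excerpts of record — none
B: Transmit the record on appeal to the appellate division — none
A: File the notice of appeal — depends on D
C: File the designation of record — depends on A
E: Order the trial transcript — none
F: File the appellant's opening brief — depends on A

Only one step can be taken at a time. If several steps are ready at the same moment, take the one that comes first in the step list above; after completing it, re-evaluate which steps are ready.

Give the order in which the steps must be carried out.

D, B, A, C, E, F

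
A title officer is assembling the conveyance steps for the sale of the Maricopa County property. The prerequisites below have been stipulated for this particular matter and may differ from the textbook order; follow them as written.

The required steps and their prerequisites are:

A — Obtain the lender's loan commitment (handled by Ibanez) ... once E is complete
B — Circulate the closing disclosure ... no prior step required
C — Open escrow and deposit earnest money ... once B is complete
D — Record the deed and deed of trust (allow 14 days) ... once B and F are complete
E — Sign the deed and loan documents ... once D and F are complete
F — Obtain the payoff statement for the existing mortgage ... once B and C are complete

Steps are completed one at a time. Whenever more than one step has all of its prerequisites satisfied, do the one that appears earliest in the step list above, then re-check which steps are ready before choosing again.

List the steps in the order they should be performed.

B has no prerequisites → B first.
C is the only step now ready → C.
That leaves F as the only ready step → F.
That leaves D as the only ready step → D.
E is the only step now ready → E.
A needed E, now all done → A.

B → C → F → D → E → A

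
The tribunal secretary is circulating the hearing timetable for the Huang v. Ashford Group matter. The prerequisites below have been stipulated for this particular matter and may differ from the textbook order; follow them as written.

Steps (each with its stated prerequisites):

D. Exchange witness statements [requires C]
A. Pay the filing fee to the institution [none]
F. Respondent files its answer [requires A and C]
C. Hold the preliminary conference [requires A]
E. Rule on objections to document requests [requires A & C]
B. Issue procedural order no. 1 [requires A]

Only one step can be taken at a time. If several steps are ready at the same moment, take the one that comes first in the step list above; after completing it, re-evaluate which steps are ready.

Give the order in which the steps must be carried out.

A is the only step with nothing outstanding, so it goes first.
C and B are both available; C is listed earlier → C.
D, F and E now also ready, so the ready set is {D, F, E, B}; D is listed earlier → D.
Now F, E and B have their prerequisites met. F is listed earlier, so F next.
E and B are both available; E is listed earlier → E.
B needed A, now all done → B.

A, C, D, F, E, B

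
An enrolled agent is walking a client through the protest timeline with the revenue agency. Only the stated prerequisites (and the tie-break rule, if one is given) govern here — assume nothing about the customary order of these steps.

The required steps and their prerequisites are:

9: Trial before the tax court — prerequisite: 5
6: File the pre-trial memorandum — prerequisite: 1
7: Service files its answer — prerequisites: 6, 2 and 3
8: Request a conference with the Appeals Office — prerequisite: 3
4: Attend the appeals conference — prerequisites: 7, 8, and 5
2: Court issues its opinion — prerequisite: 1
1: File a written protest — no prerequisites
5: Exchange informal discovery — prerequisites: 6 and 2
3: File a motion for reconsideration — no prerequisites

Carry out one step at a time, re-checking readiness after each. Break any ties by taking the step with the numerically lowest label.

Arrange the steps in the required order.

1, 2, 3, 6, 5, 7, 8, 4, 9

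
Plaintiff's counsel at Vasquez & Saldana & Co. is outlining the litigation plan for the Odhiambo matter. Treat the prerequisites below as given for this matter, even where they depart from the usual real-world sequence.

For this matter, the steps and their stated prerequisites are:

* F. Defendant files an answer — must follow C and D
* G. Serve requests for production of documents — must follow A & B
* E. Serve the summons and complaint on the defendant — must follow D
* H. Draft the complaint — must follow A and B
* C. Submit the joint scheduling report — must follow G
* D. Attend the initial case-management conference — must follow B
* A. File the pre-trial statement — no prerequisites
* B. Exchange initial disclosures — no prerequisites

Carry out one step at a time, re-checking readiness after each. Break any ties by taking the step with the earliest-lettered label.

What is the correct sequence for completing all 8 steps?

A, B, D, E, G, C, F, H

Nothing is required for A and B. A has the earlier label → A first.
Next only B has its prerequisites met → B.
D, G and H are all available; D has the earlier label → D.
Ready: E, G and H. E has the earlier label → E.
Ready: G and H. G has the earlier label → G.
C now also ready, so the ready set is {C, H}; C has the earlier label → C.
F now also ready, so the ready set is {F, H}; F has the earlier label → F.
That leaves H as the only ready step → H.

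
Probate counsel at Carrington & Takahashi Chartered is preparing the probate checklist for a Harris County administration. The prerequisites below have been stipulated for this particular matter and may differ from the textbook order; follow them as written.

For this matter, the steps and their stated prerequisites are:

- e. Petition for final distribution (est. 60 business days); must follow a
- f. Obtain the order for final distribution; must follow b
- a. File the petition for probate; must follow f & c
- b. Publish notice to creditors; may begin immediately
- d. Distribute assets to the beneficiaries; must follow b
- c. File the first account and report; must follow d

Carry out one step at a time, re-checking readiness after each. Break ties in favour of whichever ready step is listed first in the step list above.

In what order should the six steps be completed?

Only b has no prerequisites, so it is first.
Ready: f and d. f is listed earlier → f.
Next only d has its prerequisites met → d.
Next only c has its prerequisites met → c.
That leaves a as the only ready step → a.
e needed a, now all done → e.

b → f → d → c → a → e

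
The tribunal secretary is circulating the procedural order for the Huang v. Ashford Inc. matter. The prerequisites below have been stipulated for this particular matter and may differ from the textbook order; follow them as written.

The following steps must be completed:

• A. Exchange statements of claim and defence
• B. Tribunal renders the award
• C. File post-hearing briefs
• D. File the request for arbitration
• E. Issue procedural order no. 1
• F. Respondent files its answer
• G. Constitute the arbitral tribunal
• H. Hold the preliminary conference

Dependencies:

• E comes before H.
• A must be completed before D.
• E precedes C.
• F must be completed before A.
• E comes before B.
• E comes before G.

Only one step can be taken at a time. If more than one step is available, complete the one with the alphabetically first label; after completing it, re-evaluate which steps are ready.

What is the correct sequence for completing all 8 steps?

E → B → C → F → A → D → G → H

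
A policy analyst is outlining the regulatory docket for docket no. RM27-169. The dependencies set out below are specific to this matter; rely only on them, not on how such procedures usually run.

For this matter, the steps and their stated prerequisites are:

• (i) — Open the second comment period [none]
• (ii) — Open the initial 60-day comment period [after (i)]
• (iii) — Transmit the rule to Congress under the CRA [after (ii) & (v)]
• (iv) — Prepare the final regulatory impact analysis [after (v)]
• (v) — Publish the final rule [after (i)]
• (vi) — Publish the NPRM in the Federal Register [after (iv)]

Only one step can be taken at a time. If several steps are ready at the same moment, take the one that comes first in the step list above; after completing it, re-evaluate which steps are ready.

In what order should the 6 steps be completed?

(i) is the only step with nothing outstanding, so it goes first.
(ii) and (v) are both available; (ii) is listed earlier → (ii).
(v) needed (i), now all done → (v).
(iii) and (iv) are both available; (iii) is listed earlier → (iii).
(iv) needed (v), now all done → (iv).
(vi) is the only step now ready → (vi).

(i), (ii), (v), (iii), (iv), (vi)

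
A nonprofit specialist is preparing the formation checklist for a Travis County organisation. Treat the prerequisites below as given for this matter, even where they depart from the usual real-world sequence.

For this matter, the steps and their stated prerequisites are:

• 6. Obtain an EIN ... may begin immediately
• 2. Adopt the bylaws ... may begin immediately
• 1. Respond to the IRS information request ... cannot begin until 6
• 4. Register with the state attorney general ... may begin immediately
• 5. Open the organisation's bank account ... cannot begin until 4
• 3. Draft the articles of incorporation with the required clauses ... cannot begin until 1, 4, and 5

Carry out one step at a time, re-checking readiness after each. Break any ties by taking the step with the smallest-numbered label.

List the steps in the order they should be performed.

2, 4 and 6 have no prerequisites; 2 has the earlier label, so 2 is first.
4 and 6 are both available; 4 has the earlier label → 4.
Ready: 5 and 6. 5 has the earlier label → 5.
That leaves 6 as the only ready step → 6.
That leaves 1 as the only ready step → 1.
That leaves 3 as the only ready step → 3.

2 → 4 → 5 → 6 → 1 → 3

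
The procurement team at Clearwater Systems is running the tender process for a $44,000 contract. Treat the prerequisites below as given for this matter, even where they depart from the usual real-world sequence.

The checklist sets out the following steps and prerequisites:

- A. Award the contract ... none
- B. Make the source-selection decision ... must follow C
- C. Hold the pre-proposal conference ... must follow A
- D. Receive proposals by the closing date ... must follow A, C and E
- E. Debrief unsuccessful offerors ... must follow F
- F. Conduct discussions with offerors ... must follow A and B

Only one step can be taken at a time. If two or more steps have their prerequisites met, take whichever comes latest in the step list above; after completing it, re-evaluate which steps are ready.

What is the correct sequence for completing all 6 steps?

A → C → B → F → E → D

A has no prerequisites → A first.
C needed A, now all done → C.
Next only B has its prerequisites met → B.
F is the only step now ready → F.
That leaves E as the only ready step → E.
D needed E, C and A, now all done → D.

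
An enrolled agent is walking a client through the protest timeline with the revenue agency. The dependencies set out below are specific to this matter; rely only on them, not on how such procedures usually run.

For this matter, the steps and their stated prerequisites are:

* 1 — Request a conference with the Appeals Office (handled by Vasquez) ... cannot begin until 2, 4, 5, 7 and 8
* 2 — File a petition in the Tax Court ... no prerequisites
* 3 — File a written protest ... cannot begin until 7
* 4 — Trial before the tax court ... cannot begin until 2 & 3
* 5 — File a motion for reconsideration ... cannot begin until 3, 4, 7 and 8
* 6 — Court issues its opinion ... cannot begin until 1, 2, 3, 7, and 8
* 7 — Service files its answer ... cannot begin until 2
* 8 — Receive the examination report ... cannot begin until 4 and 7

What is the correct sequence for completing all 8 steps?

2 7 3 4 8 5 1 6

2 is the only step with nothing outstanding, so it goes first.
Next only 7 has its prerequisites met → 7.
3 needed 7, now all done → 3.
4 needed 2 and 3, now all done → 4.
That leaves 8 as the only ready step → 8.
5 is the only step now ready → 5.
1 needed 2, 4, 5, 7 and 8, now all done → 1.
That leaves 6 as the only ready step → 6.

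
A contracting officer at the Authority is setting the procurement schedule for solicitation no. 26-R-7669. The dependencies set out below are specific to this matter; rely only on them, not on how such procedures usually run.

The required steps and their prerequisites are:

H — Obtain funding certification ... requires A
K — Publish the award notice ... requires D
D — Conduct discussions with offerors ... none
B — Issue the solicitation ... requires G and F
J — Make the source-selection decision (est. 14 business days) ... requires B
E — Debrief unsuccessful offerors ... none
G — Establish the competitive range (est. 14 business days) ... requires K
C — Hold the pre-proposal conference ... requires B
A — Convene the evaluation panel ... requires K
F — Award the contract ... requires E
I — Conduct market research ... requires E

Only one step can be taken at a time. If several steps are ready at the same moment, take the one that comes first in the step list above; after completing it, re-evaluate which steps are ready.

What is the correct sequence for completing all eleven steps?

D → K → E → G → A → H → F → B → J → C → I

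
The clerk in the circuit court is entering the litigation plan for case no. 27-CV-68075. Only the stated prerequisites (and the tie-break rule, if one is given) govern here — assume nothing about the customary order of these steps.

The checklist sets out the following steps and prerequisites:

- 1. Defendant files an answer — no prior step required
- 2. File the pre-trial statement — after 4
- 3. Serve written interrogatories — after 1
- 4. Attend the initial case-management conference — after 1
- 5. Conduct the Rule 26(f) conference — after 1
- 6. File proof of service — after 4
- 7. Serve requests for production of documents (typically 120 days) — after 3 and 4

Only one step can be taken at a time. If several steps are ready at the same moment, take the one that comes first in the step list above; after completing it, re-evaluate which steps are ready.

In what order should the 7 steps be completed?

1, 3, 4, 2, 5, 6, 7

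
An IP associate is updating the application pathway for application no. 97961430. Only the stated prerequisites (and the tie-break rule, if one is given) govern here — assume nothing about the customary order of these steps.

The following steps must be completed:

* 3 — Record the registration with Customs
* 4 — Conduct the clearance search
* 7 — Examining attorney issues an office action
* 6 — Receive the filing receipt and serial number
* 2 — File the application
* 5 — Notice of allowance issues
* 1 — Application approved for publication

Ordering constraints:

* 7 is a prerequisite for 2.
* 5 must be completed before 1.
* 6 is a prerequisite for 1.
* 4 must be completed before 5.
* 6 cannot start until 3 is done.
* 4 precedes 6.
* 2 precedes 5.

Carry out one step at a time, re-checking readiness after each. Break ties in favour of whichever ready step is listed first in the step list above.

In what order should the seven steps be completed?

3, 4 and 7 have no prerequisites; 3 is listed earlier, so 3 is first.
Now 4 and 7 have their prerequisites met. 4 is listed earlier, so 4 next.
6 now also ready, so the ready set is {7, 6}; 7 is listed earlier → 7.
Ready: 6 and 2. 6 is listed earlier → 6.
Next only 2 has its prerequisites met → 2.
That leaves 5 as the only ready step → 5.
1 needed 6 and 5, now all done → 1.

3, 4, 7, 6, 2, 5, 1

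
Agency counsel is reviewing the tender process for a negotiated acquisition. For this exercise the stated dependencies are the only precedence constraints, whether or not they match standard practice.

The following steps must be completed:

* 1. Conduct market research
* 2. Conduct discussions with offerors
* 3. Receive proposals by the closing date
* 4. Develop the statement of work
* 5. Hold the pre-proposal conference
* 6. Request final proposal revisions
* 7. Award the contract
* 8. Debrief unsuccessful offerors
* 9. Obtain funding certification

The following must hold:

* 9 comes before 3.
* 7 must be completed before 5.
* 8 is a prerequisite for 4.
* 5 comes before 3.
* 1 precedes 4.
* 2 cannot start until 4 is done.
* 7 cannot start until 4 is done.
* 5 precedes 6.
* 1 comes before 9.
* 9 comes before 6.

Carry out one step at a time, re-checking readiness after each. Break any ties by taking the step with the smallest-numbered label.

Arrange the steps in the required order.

1, 8, 4, 2, 7, 5, 9, 3, 6

Nothing is required for 1 and 8. 1 has the earlier label → 1 first.
Ready: 8 and 9. 8 has the earlier label → 8.
Ready: 4 and 9. 4 has the earlier label → 4.
Now 2, 7 and 9 have their prerequisites met. 2 has the earlier label, so 2 next.
7 and 9 are both available; 7 has the earlier label → 7.
5 and 9 are both available; 5 has the earlier label → 5.
That leaves 9 as the only ready step → 9.
3 and 6 are both available; 3 has the earlier label → 3.
Next only 6 has its prerequisites met → 6.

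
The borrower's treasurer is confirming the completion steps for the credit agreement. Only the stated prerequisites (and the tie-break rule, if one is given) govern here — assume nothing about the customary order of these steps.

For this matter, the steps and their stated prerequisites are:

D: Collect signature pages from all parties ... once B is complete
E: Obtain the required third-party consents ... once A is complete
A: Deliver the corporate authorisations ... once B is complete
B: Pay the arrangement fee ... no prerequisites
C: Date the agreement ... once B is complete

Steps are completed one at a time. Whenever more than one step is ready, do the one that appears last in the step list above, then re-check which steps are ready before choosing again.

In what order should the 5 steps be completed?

B is the only step with nothing outstanding, so it goes first.
Now C, A and D have their prerequisites met. C is listed later, so C next.
Ready: A and D. A is listed later → A.
E now also ready, so the ready set is {E, D}; E is listed later → E.
Next only D has its prerequisites met → D.

B, C, A, E, D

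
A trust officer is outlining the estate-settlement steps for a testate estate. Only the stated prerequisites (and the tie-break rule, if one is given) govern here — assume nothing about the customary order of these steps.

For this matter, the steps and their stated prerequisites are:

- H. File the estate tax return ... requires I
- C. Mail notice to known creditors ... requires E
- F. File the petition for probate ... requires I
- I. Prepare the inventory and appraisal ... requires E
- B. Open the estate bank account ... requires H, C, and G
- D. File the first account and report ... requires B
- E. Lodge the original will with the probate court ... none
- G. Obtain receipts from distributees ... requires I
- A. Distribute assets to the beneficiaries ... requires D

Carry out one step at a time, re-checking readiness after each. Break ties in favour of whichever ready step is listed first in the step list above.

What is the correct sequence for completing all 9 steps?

E, C, I, H, F, G, B, D, A

Only E has no prerequisites, so it is first.
Now C and I have their prerequisites met. C is listed earlier, so C next.
I is the only step now ready → I.
Ready: H, F and G. H is listed earlier → H.
F and G are both available; F is listed earlier → F.
G needed I, now all done → G.
That leaves B as the only ready step → B.
D is the only step now ready → D.
A needed D, now all done → A.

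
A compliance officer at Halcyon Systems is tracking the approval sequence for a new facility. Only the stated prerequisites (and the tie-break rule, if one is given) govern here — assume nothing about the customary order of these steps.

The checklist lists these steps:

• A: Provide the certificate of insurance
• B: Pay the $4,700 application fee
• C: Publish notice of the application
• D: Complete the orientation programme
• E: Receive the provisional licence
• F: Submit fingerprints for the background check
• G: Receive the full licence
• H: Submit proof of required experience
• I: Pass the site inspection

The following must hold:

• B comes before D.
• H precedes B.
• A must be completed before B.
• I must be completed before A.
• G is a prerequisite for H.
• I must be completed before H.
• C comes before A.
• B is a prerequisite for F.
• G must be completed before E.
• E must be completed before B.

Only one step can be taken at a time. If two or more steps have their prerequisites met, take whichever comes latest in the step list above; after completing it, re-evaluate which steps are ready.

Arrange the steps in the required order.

Nothing is required for I, G and C. I is listed later → I first.
Now G and C have their prerequisites met. G is listed later, so G next.
H, E and C are all available; H is listed later → H.
Now E and C have their prerequisites met. E is listed later, so E next.
C is the only step now ready → C.
Next only A has its prerequisites met → A.
Next only B has its prerequisites met → B.
Now F and D have their prerequisites met. F is listed later, so F next.
Next only D has its prerequisites met → D.

I G H E C A B F D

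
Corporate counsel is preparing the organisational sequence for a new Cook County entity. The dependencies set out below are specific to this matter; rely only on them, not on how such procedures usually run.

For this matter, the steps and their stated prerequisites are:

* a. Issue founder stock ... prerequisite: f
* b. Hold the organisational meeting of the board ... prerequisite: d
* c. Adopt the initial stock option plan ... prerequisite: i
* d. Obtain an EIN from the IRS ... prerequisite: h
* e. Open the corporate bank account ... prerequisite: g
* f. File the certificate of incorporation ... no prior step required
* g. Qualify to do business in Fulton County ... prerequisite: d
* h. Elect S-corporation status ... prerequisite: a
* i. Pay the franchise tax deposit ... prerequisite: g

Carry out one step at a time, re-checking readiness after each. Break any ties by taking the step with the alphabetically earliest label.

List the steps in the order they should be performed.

f, a, h, d, b, g, e, i, c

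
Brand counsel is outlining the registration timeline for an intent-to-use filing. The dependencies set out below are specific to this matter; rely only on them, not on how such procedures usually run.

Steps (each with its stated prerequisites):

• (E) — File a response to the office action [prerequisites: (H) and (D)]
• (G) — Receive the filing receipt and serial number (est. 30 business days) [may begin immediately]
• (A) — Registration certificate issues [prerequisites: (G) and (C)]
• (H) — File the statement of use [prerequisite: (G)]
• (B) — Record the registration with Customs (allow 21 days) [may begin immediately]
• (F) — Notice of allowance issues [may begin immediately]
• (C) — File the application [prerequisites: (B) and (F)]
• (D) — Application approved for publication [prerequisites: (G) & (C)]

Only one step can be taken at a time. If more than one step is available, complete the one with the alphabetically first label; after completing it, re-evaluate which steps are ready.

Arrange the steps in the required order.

(B), (F), (C), (G), (A), (D), (H), (E)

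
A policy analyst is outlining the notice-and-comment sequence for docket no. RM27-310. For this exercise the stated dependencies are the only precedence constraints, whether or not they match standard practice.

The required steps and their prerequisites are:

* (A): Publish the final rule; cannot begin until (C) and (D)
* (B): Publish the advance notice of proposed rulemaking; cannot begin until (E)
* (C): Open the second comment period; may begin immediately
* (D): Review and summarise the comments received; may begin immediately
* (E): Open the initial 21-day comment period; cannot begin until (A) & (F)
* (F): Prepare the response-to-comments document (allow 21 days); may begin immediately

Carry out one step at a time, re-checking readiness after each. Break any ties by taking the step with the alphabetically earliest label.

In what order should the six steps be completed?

Nothing is required for (C), (D) and (F). (C) has the earlier label → (C) first.
(D) and (F) are both available; (D) has the earlier label → (D).
Now (A) and (F) have their prerequisites met. (A) has the earlier label, so (A) next.
(F) is the only step now ready → (F).
(E) needed (A) and (F), now all done → (E).
(B) needed (E), now all done → (B).

(C) (D) (A) (F) (E) (B)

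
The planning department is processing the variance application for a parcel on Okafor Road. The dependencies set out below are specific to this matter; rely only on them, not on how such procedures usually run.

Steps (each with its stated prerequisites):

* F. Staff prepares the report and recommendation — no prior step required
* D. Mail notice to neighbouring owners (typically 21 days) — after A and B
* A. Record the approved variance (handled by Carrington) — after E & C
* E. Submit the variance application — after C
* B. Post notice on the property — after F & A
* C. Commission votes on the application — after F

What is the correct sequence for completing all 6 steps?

F C E A B D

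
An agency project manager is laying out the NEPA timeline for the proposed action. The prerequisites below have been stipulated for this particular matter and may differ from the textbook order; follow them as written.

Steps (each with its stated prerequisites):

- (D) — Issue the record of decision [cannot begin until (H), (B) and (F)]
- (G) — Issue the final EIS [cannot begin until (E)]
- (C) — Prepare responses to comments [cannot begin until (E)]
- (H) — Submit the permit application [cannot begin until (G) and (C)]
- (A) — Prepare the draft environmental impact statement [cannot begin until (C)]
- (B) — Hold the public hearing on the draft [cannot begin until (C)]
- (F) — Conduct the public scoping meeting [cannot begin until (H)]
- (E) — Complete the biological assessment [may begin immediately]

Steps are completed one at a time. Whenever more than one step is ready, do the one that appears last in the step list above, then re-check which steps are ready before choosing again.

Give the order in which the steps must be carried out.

(E) → (C) → (B) → (A) → (G) → (H) → (F) → (D)

(E) has no prerequisites → (E) first.
Now (C) and (G) have their prerequisites met. (C) is listed later, so (C) next.
(B) and (A) now also ready, so the ready set is {(B), (A), (G)}; (B) is listed later → (B).
Ready: (A) and (G). (A) is listed later → (A).
(G) needed (E), now all done → (G).
Next only (H) has its prerequisites met → (H).
That leaves (F) as the only ready step → (F).
Next only (D) has its prerequisites met → (D).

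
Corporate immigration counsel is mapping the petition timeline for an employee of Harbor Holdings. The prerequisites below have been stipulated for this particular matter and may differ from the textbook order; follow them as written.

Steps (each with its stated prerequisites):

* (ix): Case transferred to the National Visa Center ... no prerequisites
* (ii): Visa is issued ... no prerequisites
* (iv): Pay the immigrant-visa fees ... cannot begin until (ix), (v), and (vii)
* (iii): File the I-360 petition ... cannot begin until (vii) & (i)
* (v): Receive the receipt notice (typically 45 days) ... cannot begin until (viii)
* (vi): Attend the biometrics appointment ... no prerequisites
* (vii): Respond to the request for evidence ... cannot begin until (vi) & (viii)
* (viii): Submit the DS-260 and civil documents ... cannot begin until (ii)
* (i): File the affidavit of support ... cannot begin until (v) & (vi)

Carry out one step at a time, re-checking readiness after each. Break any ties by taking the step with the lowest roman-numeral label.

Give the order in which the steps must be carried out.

(ii) → (vi) → (viii) → (v) → (i) → (vii) → (iii) → (ix) → (iv)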